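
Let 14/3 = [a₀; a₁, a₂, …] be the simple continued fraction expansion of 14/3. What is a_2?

14 ÷ 3 → quotient 4, remainder 2
3 ÷ 2 → quotient 1, remainder 1
2 ÷ 1 → quotient 2, remainder 0

2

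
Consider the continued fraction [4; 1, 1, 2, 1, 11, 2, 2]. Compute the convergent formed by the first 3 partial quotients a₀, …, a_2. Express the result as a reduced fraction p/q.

9/2

a_0 = 4: 4/1
a_1 = 1: 5/1
a_2 = 1: 9/2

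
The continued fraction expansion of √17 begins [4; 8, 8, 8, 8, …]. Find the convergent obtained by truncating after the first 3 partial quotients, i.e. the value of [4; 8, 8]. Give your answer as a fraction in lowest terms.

268/65

Collapse the nested fraction from the inside out:
Start with 8.
8 + 1/(8/1) = 8 + 1/8 = 65/8
4 + 1/(65/8) = 4 + 8/65 = 268/65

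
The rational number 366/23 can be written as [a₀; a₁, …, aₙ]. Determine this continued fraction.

[15; 1, 10, 2]

366 ÷ 23 → quotient 15, remainder 21
23 ÷ 21 → quotient 1, remainder 2
21 ÷ 2 → quotient 10, remainder 1
2 ÷ 1 → quotient 2, remainder 0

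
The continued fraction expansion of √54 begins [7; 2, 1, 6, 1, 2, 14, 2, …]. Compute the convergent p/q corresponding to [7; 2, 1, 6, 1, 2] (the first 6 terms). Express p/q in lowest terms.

Collapse the nested fraction from the inside out:
Start with 2.
1 + 1/(2/1) = 1 + 1/2 = 3/2
6 + 1/(3/2) = 6 + 2/3 = 20/3
1 + 1/(20/3) = 1 + 3/20 = 23/20
2 + 1/(23/20) = 2 + 20/23 = 66/23
7 + 1/(66/23) = 7 + 23/66 = 485/66

485/66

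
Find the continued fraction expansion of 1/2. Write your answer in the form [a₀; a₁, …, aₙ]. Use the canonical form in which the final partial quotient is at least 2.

Repeatedly divide and take the remainder:
⌊1/2⌋ = 0, remainder 1
⌊2/1⌋ = 2, remainder 0

[0; 2]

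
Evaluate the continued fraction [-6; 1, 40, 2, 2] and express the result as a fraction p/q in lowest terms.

Build up convergents one term at a time:
a_0 = -6: -6/1
a_1 = 1: -5/1
a_2 = 40: -206/41
a_3 = 2: -417/83
a_4 = 2: -1040/207

-1040/207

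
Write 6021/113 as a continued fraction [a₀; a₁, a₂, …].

⌊6021/113⌋ = 53, remainder 32
⌊113/32⌋ = 3, remainder 17
⌊32/17⌋ = 1, remainder 15
⌊17/15⌋ = 1, remainder 2
⌊15/2⌋ = 7, remainder 1
⌊2/1⌋ = 2, remainder 0

[53; 3, 1, 1, 7, 2]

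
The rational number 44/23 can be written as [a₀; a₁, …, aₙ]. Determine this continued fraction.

[1; 1, 10, 2]

Run the Euclidean algorithm, recording each quotient:
⌊44/23⌋ = 1, remainder 21
⌊23/21⌋ = 1, remainder 2
⌊21/2⌋ = 10, remainder 1
⌊2/1⌋ = 2, remainder 0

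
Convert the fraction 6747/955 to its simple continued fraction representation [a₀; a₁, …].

⌊6747/955⌋ = 7, remainder 62
⌊955/62⌋ = 15, remainder 25
⌊62/25⌋ = 2, remainder 12
⌊25/12⌋ = 2, remainder 1
⌊12/1⌋ = 12, remainder 0

[7; 15, 2, 2, 12]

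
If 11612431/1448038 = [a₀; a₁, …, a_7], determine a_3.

13

⌊11612431/1448038⌋ = 8, remainder 28127
⌊1448038/28127⌋ = 51, remainder 13561
⌊28127/13561⌋ = 2, remainder 1005
⌊13561/1005⌋ = 13, remainder 496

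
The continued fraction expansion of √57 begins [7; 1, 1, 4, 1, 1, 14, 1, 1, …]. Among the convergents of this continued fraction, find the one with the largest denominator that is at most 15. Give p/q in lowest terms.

83/11

List convergents until the denominator exceeds the bound:
a_0 = 7: 7/1  (≤ bound)
a_1 = 1: 8/1  (≤ bound)
a_2 = 1: 15/2  (≤ bound)
a_3 = 4: 68/9  (≤ bound)
a_4 = 1: 83/11  (≤ bound)
a_5 = 1: 151/20  (> 15, stop)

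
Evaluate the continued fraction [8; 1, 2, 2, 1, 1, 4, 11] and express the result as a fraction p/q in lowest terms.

7617/875

Collapse the nested fraction from the inside out:
Start with 11.
4 + 1/(11/1) = 4 + 1/11 = 45/11
1 + 1/(45/11) = 1 + 11/45 = 56/45
1 + 1/(56/45) = 1 + 45/56 = 101/56
2 + 1/(101/56) = 2 + 56/101 = 258/101
2 + 1/(258/101) = 2 + 101/258 = 617/258
1 + 1/(617/258) = 1 + 258/617 = 875/617
8 + 1/(875/617) = 8 + 617/875 = 7617/875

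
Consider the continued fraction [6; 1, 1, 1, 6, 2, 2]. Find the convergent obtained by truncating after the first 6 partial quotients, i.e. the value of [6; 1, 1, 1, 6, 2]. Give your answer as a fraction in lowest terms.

Compute successive convergents:
a_0 = 6: 6/1
a_1 = 1: 7/1
a_2 = 1: 13/2
a_3 = 1: 20/3
a_4 = 6: 133/20
a_5 = 2: 286/43

286/43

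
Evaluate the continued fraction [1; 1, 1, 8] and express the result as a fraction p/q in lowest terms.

a_0 = 1: 1/1
a_1 = 1: 2/1
a_2 = 1: 3/2
a_3 = 8: 26/17

26/17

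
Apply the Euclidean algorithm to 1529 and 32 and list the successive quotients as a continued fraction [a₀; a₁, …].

[47; 1, 3, 1, 1, 3]

Apply division with remainder until the remainder is 0:
1529 = 47·32 + 25, so a_0 = 47
32 = 1·25 + 7, so a_1 = 1
25 = 3·7 + 4, so a_2 = 3
7 = 1·4 + 3, so a_3 = 1
4 = 1·3 + 1, so a_4 = 1
3 = 3·1 + 0, so a_5 = 3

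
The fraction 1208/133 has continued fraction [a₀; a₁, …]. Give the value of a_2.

Repeatedly divide and take the remainder:
⌊1208/133⌋ = 9, remainder 11
⌊133/11⌋ = 12, remainder 1
⌊11/1⌋ = 11, remainder 0

11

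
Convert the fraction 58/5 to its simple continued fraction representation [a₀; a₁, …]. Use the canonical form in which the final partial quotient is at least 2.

58 ÷ 5 → quotient 11, remainder 3
5 ÷ 3 → quotient 1, remainder 2
3 ÷ 2 → quotient 1, remainder 1
2 ÷ 1 → quotient 2, remainder 0

[11; 1, 1, 2]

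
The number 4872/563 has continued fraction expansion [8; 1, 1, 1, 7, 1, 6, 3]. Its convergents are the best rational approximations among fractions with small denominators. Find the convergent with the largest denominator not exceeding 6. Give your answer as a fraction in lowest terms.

26/3

List convergents until the denominator exceeds the bound:
a_0 = 8: 8/1  (≤ bound)
a_1 = 1: 9/1  (≤ bound)
a_2 = 1: 17/2  (≤ bound)
a_3 = 1: 26/3  (≤ bound)
a_4 = 7: 199/23  (> 6, stop)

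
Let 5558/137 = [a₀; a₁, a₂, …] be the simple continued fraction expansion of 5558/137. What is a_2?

1

Repeatedly divide and take the remainder:
5558 ÷ 137 → quotient 40, remainder 78
137 ÷ 78 → quotient 1, remainder 59
78 ÷ 59 → quotient 1, remainder 19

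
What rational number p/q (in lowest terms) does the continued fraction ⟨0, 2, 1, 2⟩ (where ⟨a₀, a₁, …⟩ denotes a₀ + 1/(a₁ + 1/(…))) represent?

3/8

Start with 2.
1 + 1/(2/1) = 1 + 1/2 = 3/2
2 + 1/(3/2) = 2 + 2/3 = 8/3
0 + 1/(8/3) = 0 + 3/8 = 3/8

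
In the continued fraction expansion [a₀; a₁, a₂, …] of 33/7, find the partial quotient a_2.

2

33 = 4·7 + 5, so a_0 = 4
7 = 1·5 + 2, so a_1 = 1
5 = 2·2 + 1, so a_2 = 2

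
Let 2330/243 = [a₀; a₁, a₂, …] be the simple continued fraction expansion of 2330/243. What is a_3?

2

2330 = 9·243 + 143, so a_0 = 9
243 = 1·143 + 100, so a_1 = 1
143 = 1·100 + 43, so a_2 = 1
100 = 2·43 + 14, so a_3 = 2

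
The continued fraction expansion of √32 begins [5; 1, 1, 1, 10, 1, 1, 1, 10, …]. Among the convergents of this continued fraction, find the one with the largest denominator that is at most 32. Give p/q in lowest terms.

181/32

List convergents until the denominator exceeds the bound:
a_0 = 5: 5/1  (≤ bound)
a_1 = 1: 6/1  (≤ bound)
a_2 = 1: 11/2  (≤ bound)
a_3 = 1: 17/3  (≤ bound)
a_4 = 10: 181/32  (≤ bound)
a_5 = 1: 198/35  (> 32, stop)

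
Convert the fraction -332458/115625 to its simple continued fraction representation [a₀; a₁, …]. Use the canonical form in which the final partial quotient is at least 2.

Run the Euclidean algorithm, recording each quotient:
-332458 ÷ 115625 → quotient -3, remainder 14417
115625 ÷ 14417 → quotient 8, remainder 289
14417 ÷ 289 → quotient 49, remainder 256
289 ÷ 256 → quotient 1, remainder 33
256 ÷ 33 → quotient 7, remainder 25
33 ÷ 25 → quotient 1, remainder 8
25 ÷ 8 → quotient 3, remainder 1
8 ÷ 1 → quotient 8, remainder 0

[-3; 8, 49, 1, 7, 1, 3, 8]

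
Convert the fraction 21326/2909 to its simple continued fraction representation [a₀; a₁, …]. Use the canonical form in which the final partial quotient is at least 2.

21326 = 7·2909 + 963, so a_0 = 7
2909 = 3·963 + 20, so a_1 = 3
963 = 48·20 + 3, so a_2 = 48
20 = 6·3 + 2, so a_3 = 6
3 = 1·2 + 1, so a_4 = 1
2 = 2·1 + 0, so a_5 = 2

[7; 3, 48, 6, 1, 2]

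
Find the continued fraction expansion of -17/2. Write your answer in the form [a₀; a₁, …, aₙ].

[-9; 2]

Repeatedly divide and take the remainder:
-17 ÷ 2 → quotient -9, remainder 1
2 ÷ 1 → quotient 2, remainder 0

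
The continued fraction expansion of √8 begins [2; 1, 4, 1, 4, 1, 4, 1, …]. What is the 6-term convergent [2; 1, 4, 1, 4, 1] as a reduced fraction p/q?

Start with 1.
4 + 1/(1/1) = 4 + 1/1 = 5/1
1 + 1/(5/1) = 1 + 1/5 = 6/5
4 + 1/(6/5) = 4 + 5/6 = 29/6
1 + 1/(29/6) = 1 + 6/29 = 35/29
2 + 1/(35/29) = 2 + 29/35 = 99/35

99/35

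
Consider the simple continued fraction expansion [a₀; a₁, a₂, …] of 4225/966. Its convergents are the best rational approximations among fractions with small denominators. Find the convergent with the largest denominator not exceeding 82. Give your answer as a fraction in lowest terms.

35/8

List convergents until the denominator exceeds the bound:
a_0 = 4: 4/1  (≤ bound)
a_1 = 2: 9/2  (≤ bound)
a_2 = 1: 13/3  (≤ bound)
a_3 = 2: 35/8  (≤ bound)
a_4 = 11: 398/91  (> 82, stop)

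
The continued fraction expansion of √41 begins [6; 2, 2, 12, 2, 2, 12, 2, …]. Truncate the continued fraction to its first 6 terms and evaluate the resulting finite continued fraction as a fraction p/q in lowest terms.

2049/320

Starting at the tail and folding back:
Start with 2.
2 + 1/(2/1) = 2 + 1/2 = 5/2
12 + 1/(5/2) = 12 + 2/5 = 62/5
2 + 1/(62/5) = 2 + 5/62 = 129/62
2 + 1/(129/62) = 2 + 62/129 = 320/129
6 + 1/(320/129) = 6 + 129/320 = 2049/320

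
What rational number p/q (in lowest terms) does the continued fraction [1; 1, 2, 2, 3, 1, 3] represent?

a_0 = 1: 1/1
a_1 = 1: 2/1
a_2 = 2: 5/3
a_3 = 2: 12/7
a_4 = 3: 41/24
a_5 = 1: 53/31
a_6 = 3: 200/117

200/117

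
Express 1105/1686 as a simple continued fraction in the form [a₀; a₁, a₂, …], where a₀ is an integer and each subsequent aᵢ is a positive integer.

[0; 1, 1, 1, 9, 5, 5, 2]

1105 = 0·1686 + 1105, so a_0 = 0
1686 = 1·1105 + 581, so a_1 = 1
1105 = 1·581 + 524, so a_2 = 1
581 = 1·524 + 57, so a_3 = 1
524 = 9·57 + 11, so a_4 = 9
57 = 5·11 + 2, so a_5 = 5
11 = 5·2 + 1, so a_6 = 5
2 = 2·1 + 0, so a_7 = 2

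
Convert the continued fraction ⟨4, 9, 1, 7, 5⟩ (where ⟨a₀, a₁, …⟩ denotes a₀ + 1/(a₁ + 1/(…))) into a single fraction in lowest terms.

1661/405

a_0 = 4: 4/1
a_1 = 9: 37/9
a_2 = 1: 41/10
a_3 = 7: 324/79
a_4 = 5: 1661/405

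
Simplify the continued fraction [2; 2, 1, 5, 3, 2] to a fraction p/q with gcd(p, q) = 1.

Collapse the nested fraction from the inside out:
Start with 2.
3 + 1/(2/1) = 3 + 1/2 = 7/2
5 + 1/(7/2) = 5 + 2/7 = 37/7
1 + 1/(37/7) = 1 + 7/37 = 44/37
2 + 1/(44/37) = 2 + 37/44 = 125/44
2 + 1/(125/44) = 2 + 44/125 = 294/125

294/125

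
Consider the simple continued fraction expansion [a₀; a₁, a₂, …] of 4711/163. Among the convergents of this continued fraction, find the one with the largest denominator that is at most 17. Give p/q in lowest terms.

a_0 = 28: 28/1  (≤ bound)
a_1 = 1: 29/1  (≤ bound)
a_2 = 9: 289/10  (≤ bound)
a_3 = 5: 1474/51  (> 17, stop)

289/10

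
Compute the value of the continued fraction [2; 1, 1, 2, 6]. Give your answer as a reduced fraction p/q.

83/32

a_0 = 2: 2/1
a_1 = 1: 3/1
a_2 = 1: 5/2
a_3 = 2: 13/5
a_4 = 6: 83/32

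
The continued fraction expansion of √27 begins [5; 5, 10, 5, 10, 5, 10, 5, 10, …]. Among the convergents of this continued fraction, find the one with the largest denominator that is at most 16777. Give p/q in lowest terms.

70226/13515

a_0 = 5: 5/1  (≤ bound)
a_1 = 5: 26/5  (≤ bound)
a_2 = 10: 265/51  (≤ bound)
a_3 = 5: 1351/260  (≤ bound)
a_4 = 10: 13775/2651  (≤ bound)
a_5 = 5: 70226/13515  (≤ bound)
a_6 = 10: 716035/137801  (> 16777, stop)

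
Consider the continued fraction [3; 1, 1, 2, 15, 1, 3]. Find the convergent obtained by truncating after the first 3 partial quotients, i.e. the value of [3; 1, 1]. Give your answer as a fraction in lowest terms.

7/2

Work from the innermost term outward:
Start with 1.
1 + 1/(1/1) = 1 + 1/1 = 2/1
3 + 1/(2/1) = 3 + 1/2 = 7/2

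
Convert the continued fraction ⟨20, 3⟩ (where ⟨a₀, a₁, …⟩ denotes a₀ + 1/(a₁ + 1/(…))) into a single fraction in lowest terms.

Collapse the nested fraction from the inside out:
Start with 3.
20 + 1/(3/1) = 20 + 1/3 = 61/3

61/3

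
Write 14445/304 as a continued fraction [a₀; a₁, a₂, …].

Repeatedly divide and take the remainder:
14445 ÷ 304 → quotient 47, remainder 157
304 ÷ 157 → quotient 1, remainder 147
157 ÷ 147 → quotient 1, remainder 10
147 ÷ 10 → quotient 14, remainder 7
10 ÷ 7 → quotient 1, remainder 3
7 ÷ 3 → quotient 2, remainder 1
3 ÷ 1 → quotient 3, remainder 0

[47; 1, 1, 14, 1, 2, 3]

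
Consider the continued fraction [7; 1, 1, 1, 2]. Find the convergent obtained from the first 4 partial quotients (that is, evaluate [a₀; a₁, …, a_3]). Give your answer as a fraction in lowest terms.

23/3

a_0 = 7: 7/1
a_1 = 1: 8/1
a_2 = 1: 15/2
a_3 = 1: 23/3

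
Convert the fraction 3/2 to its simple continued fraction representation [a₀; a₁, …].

[1; 2]

Run the Euclidean algorithm, recording each quotient:
3 ÷ 2 → quotient 1, remainder 1
2 ÷ 1 → quotient 2, remainder 0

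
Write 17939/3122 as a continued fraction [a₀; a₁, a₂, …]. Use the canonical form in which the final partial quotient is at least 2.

[5; 1, 2, 1, 14, 1, 6, 7]

Run the Euclidean algorithm, recording each quotient:
17939 ÷ 3122 → quotient 5, remainder 2329
3122 ÷ 2329 → quotient 1, remainder 793
2329 ÷ 793 → quotient 2, remainder 743
793 ÷ 743 → quotient 1, remainder 50
743 ÷ 50 → quotient 14, remainder 43
50 ÷ 43 → quotient 1, remainder 7
43 ÷ 7 → quotient 6, remainder 1
7 ÷ 1 → quotient 7, remainder 0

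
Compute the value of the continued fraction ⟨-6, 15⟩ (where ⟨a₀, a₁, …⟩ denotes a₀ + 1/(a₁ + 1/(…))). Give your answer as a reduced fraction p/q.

a_0 = -6: -6/1
a_1 = 15: -89/15

-89/15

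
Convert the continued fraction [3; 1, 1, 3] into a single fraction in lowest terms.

Collapse the nested fraction from the inside out:
Start with 3.
1 + 1/(3/1) = 1 + 1/3 = 4/3
1 + 1/(4/3) = 1 + 3/4 = 7/4
3 + 1/(7/4) = 3 + 4/7 = 25/7

25/7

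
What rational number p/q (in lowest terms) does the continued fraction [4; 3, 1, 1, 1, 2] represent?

a_0 = 4: 4/1
a_1 = 3: 13/3
a_2 = 1: 17/4
a_3 = 1: 30/7
a_4 = 1: 47/11
a_5 = 2: 124/29

124/29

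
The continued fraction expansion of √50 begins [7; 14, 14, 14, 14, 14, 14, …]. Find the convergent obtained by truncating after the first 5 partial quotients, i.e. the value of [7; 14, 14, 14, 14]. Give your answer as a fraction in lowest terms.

275807/39005

a_0 = 7: 7/1
a_1 = 14: 99/14
a_2 = 14: 1393/197
a_3 = 14: 19601/2772
a_4 = 14: 275807/39005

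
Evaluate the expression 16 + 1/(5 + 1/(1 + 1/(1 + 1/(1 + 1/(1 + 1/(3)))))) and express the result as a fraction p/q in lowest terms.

Starting at the tail and folding back:
Start with 3.
1 + 1/(3/1) = 1 + 1/3 = 4/3
1 + 1/(4/3) = 1 + 3/4 = 7/4
1 + 1/(7/4) = 1 + 4/7 = 11/7
1 + 1/(11/7) = 1 + 7/11 = 18/11
5 + 1/(18/11) = 5 + 11/18 = 101/18
16 + 1/(101/18) = 16 + 18/101 = 1634/101

1634/101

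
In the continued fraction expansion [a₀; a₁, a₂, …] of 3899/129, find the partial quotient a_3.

4

Run the Euclidean algorithm, recording each quotient:
⌊3899/129⌋ = 30, remainder 29
⌊129/29⌋ = 4, remainder 13
⌊29/13⌋ = 2, remainder 3
⌊13/3⌋ = 4, remainder 1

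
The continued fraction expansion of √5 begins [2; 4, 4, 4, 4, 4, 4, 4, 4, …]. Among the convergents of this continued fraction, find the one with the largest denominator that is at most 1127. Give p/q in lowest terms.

682/305

a_0 = 2: 2/1  (≤ bound)
a_1 = 4: 9/4  (≤ bound)
a_2 = 4: 38/17  (≤ bound)
a_3 = 4: 161/72  (≤ bound)
a_4 = 4: 682/305  (≤ bound)
a_5 = 4: 2889/1292  (> 1127, stop)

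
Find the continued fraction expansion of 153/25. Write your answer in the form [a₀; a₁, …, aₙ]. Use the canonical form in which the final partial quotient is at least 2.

Run the Euclidean algorithm, recording each quotient:
153 = 6·25 + 3, so a_0 = 6
25 = 8·3 + 1, so a_1 = 8
3 = 3·1 + 0, so a_2 = 3

[6; 8, 3]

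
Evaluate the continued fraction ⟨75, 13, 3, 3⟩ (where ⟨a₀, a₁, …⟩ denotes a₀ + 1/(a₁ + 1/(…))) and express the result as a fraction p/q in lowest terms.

a_0 = 75: 75/1
a_1 = 13: 976/13
a_2 = 3: 3003/40
a_3 = 3: 9985/133

9985/133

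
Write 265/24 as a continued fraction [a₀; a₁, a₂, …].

[11; 24]

Repeatedly divide and take the remainder:
265 = 11·24 + 1, so a_0 = 11
24 = 24·1 + 0, so a_1 = 24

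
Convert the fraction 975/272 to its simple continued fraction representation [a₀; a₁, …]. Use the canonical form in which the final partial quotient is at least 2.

[3; 1, 1, 2, 2, 5, 4]

⌊975/272⌋ = 3, remainder 159
⌊272/159⌋ = 1, remainder 113
⌊159/113⌋ = 1, remainder 46
⌊113/46⌋ = 2, remainder 21
⌊46/21⌋ = 2, remainder 4
⌊21/4⌋ = 5, remainder 1
⌊4/1⌋ = 4, remainder 0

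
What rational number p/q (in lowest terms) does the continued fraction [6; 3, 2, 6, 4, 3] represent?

3811/606

a_0 = 6: 6/1
a_1 = 3: 19/3
a_2 = 2: 44/7
a_3 = 6: 283/45
a_4 = 4: 1176/187
a_5 = 3: 3811/606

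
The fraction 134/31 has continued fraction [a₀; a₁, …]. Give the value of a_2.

10

Run the Euclidean algorithm, recording each quotient:
134 ÷ 31 → quotient 4, remainder 10
31 ÷ 10 → quotient 3, remainder 1
10 ÷ 1 → quotient 10, remainder 0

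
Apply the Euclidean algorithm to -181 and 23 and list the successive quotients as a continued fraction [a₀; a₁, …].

⌊-181/23⌋ = -8, remainder 3
⌊23/3⌋ = 7, remainder 2
⌊3/2⌋ = 1, remainder 1
⌊2/1⌋ = 2, remainder 0

[-8; 7, 1, 2]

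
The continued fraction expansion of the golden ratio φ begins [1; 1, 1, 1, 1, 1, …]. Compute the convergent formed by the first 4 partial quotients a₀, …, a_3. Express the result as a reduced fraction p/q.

Collapse the nested fraction from the inside out:
Start with 1.
1 + 1/(1/1) = 1 + 1/1 = 2/1
1 + 1/(2/1) = 1 + 1/2 = 3/2
1 + 1/(3/2) = 1 + 2/3 = 5/3

5/3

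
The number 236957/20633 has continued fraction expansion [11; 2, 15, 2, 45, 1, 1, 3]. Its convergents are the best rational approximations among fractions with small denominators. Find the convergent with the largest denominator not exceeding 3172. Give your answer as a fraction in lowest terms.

a_0 = 11: 11/1  (≤ bound)
a_1 = 2: 23/2  (≤ bound)
a_2 = 15: 356/31  (≤ bound)
a_3 = 2: 735/64  (≤ bound)
a_4 = 45: 33431/2911  (≤ bound)
a_5 = 1: 34166/2975  (≤ bound)
a_6 = 1: 67597/5886  (> 3172, stop)

34166/2975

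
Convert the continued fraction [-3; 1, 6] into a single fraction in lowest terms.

-15/7

a_0 = -3: -3/1
a_1 = 1: -2/1
a_2 = 6: -15/7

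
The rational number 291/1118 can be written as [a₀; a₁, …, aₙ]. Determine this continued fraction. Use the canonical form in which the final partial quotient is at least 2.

[0; 3, 1, 5, 3, 15]

291 ÷ 1118 → quotient 0, remainder 291
1118 ÷ 291 → quotient 3, remainder 245
291 ÷ 245 → quotient 1, remainder 46
245 ÷ 46 → quotient 5, remainder 15
46 ÷ 15 → quotient 3, remainder 1
15 ÷ 1 → quotient 15, remainder 0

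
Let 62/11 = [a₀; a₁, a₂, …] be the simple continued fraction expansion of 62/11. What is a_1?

62 = 5·11 + 7, so a_0 = 5
11 = 1·7 + 4, so a_1 = 1

1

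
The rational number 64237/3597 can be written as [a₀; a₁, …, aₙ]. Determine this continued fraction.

[17; 1, 6, 14, 1, 33]

64237 ÷ 3597 → quotient 17, remainder 3088
3597 ÷ 3088 → quotient 1, remainder 509
3088 ÷ 509 → quotient 6, remainder 34
509 ÷ 34 → quotient 14, remainder 33
34 ÷ 33 → quotient 1, remainder 1
33 ÷ 1 → quotient 33, remainder 0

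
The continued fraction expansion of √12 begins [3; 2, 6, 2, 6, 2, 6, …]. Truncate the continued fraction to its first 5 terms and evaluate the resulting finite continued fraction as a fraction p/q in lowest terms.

627/181

a_0 = 3: 3/1
a_1 = 2: 7/2
a_2 = 6: 45/13
a_3 = 2: 97/28
a_4 = 6: 627/181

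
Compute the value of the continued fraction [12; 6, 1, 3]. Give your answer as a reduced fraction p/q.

328/27

Start with 3.
1 + 1/(3/1) = 1 + 1/3 = 4/3
6 + 1/(4/3) = 6 + 3/4 = 27/4
12 + 1/(27/4) = 12 + 4/27 = 328/27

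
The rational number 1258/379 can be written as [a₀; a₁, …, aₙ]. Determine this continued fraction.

1258 = 3·379 + 121, so a_0 = 3
379 = 3·121 + 16, so a_1 = 3
121 = 7·16 + 9, so a_2 = 7
16 = 1·9 + 7, so a_3 = 1
9 = 1·7 + 2, so a_4 = 1
7 = 3·2 + 1, so a_5 = 3
2 = 2·1 + 0, so a_6 = 2

[3; 3, 7, 1, 1, 3, 2]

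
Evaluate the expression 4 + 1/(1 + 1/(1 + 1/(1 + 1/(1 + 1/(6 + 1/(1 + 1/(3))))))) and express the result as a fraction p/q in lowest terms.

Starting at the tail and folding back:
Start with 3.
1 + 1/(3/1) = 1 + 1/3 = 4/3
6 + 1/(4/3) = 6 + 3/4 = 27/4
1 + 1/(27/4) = 1 + 4/27 = 31/27
1 + 1/(31/27) = 1 + 27/31 = 58/31
1 + 1/(58/31) = 1 + 31/58 = 89/58
1 + 1/(89/58) = 1 + 58/89 = 147/89
4 + 1/(147/89) = 4 + 89/147 = 677/147

677/147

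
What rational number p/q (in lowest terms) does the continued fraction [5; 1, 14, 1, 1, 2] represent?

463/78

Use the convergent recurrence hₖ = aₖ·hₖ₋₁ + hₖ₋₂ (and likewise for the denominators kₖ):
a_0 = 5: 5/1
a_1 = 1: 6/1
a_2 = 14: 89/15
a_3 = 1: 95/16
a_4 = 1: 184/31
a_5 = 2: 463/78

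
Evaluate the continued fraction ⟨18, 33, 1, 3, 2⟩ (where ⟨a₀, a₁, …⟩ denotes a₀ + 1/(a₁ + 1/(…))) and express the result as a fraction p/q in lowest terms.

a_0 = 18: 18/1
a_1 = 33: 595/33
a_2 = 1: 613/34
a_3 = 3: 2434/135
a_4 = 2: 5481/304

5481/304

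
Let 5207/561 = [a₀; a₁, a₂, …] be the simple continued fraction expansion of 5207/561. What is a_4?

4

Apply division with remainder until the remainder is 0:
5207 ÷ 561 → quotient 9, remainder 158
561 ÷ 158 → quotient 3, remainder 87
158 ÷ 87 → quotient 1, remainder 71
87 ÷ 71 → quotient 1, remainder 16
71 ÷ 16 → quotient 4, remainder 7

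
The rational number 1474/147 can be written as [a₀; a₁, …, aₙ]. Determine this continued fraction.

[10; 36, 1, 3]

Repeatedly divide and take the remainder:
1474 ÷ 147 → quotient 10, remainder 4
147 ÷ 4 → quotient 36, remainder 3
4 ÷ 3 → quotient 1, remainder 1
3 ÷ 1 → quotient 3, remainder 0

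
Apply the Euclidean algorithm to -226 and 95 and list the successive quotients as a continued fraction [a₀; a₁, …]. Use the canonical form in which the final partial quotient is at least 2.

-226 = -3·95 + 59, so a_0 = -3
95 = 1·59 + 36, so a_1 = 1
59 = 1·36 + 23, so a_2 = 1
36 = 1·23 + 13, so a_3 = 1
23 = 1·13 + 10, so a_4 = 1
13 = 1·10 + 3, so a_5 = 1
10 = 3·3 + 1, so a_6 = 3
3 = 3·1 + 0, so a_7 = 3

[-3; 1, 1, 1, 1, 1, 3, 3]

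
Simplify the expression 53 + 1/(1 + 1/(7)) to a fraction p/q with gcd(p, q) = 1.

Compute successive convergents:
a_0 = 53: 53/1
a_1 = 1: 54/1
a_2 = 7: 431/8

431/8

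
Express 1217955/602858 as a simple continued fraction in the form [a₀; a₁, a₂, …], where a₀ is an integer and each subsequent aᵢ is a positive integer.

[2; 49, 3, 1, 8, 58, 6]

⌊1217955/602858⌋ = 2, remainder 12239
⌊602858/12239⌋ = 49, remainder 3147
⌊12239/3147⌋ = 3, remainder 2798
⌊3147/2798⌋ = 1, remainder 349
⌊2798/349⌋ = 8, remainder 6
⌊349/6⌋ = 58, remainder 1
⌊6/1⌋ = 6, remainder 0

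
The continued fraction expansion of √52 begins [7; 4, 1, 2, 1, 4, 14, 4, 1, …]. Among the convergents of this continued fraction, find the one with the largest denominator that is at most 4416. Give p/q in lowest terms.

a_0 = 7: 7/1  (≤ bound)
a_1 = 4: 29/4  (≤ bound)
a_2 = 1: 36/5  (≤ bound)
a_3 = 2: 101/14  (≤ bound)
a_4 = 1: 137/19  (≤ bound)
a_5 = 4: 649/90  (≤ bound)
a_6 = 14: 9223/1279  (≤ bound)
a_7 = 4: 37541/5206  (> 4416, stop)

9223/1279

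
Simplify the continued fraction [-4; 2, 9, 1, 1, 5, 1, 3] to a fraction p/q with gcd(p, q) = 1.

-3539/1004

Start with 3.
1 + 1/(3/1) = 1 + 1/3 = 4/3
5 + 1/(4/3) = 5 + 3/4 = 23/4
1 + 1/(23/4) = 1 + 4/23 = 27/23
1 + 1/(27/23) = 1 + 23/27 = 50/27
9 + 1/(50/27) = 9 + 27/50 = 477/50
2 + 1/(477/50) = 2 + 50/477 = 1004/477
-4 + 1/(1004/477) = -4 + 477/1004 = -3539/1004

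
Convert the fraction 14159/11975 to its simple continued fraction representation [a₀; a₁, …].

⌊14159/11975⌋ = 1, remainder 2184
⌊11975/2184⌋ = 5, remainder 1055
⌊2184/1055⌋ = 2, remainder 74
⌊1055/74⌋ = 14, remainder 19
⌊74/19⌋ = 3, remainder 17
⌊19/17⌋ = 1, remainder 2
⌊17/2⌋ = 8, remainder 1
⌊2/1⌋ = 2, remainder 0

[1; 5, 2, 14, 3, 1, 8, 2]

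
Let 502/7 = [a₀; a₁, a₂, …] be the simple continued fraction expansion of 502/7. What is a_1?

1

502 = 71·7 + 5, so a_0 = 71
7 = 1·5 + 2, so a_1 = 1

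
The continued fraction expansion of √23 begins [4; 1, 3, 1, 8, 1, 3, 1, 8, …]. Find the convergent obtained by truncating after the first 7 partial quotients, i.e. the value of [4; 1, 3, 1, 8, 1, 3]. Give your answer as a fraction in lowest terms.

916/191

Start with 3.
1 + 1/(3/1) = 1 + 1/3 = 4/3
8 + 1/(4/3) = 8 + 3/4 = 35/4
1 + 1/(35/4) = 1 + 4/35 = 39/35
3 + 1/(39/35) = 3 + 35/39 = 152/39
1 + 1/(152/39) = 1 + 39/152 = 191/152
4 + 1/(191/152) = 4 + 152/191 = 916/191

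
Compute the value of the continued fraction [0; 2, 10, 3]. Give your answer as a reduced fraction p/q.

31/65

Start with 3.
10 + 1/(3/1) = 10 + 1/3 = 31/3
2 + 1/(31/3) = 2 + 3/31 = 65/31
0 + 1/(65/31) = 0 + 31/65 = 31/65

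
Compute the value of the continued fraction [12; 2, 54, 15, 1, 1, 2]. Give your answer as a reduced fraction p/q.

Build up convergents one term at a time:
a_0 = 12: 12/1
a_1 = 2: 25/2
a_2 = 54: 1362/109
a_3 = 15: 20455/1637
a_4 = 1: 21817/1746
a_5 = 1: 42272/3383
a_6 = 2: 106361/8512

106361/8512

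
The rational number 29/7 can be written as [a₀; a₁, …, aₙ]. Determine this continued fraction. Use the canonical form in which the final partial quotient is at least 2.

[4; 7]

Repeatedly divide and take the remainder:
29 ÷ 7 → quotient 4, remainder 1
7 ÷ 1 → quotient 7, remainder 0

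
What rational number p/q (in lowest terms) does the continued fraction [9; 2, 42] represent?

807/85

Use the convergent recurrence hₖ = aₖ·hₖ₋₁ + hₖ₋₂ (and likewise for the denominators kₖ):
a_0 = 9: 9/1
a_1 = 2: 19/2
a_2 = 42: 807/85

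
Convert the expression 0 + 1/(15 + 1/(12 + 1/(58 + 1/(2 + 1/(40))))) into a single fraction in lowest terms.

a_0 = 0: 0/1
a_1 = 15: 1/15
a_2 = 12: 12/181
a_3 = 58: 697/10513
a_4 = 2: 1406/21207
a_5 = 40: 56937/858793

56937/858793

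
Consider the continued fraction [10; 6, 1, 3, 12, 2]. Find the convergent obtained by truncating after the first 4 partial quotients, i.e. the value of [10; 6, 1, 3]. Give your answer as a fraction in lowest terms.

274/27

Work from the innermost term outward:
Start with 3.
1 + 1/(3/1) = 1 + 1/3 = 4/3
6 + 1/(4/3) = 6 + 3/4 = 27/4
10 + 1/(27/4) = 10 + 4/27 = 274/27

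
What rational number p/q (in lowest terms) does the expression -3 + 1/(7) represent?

a_0 = -3: -3/1
a_1 = 7: -20/7

-20/7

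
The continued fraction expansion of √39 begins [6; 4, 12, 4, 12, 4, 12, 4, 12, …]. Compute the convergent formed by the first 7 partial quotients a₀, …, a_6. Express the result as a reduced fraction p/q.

764394/122401

Build up convergents one term at a time:
a_0 = 6: 6/1
a_1 = 4: 25/4
a_2 = 12: 306/49
a_3 = 4: 1249/200
a_4 = 12: 15294/2449
a_5 = 4: 62425/9996
a_6 = 12: 764394/122401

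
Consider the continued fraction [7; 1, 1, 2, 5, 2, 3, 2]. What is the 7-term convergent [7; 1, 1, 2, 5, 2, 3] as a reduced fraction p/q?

Start with 3.
2 + 1/(3/1) = 2 + 1/3 = 7/3
5 + 1/(7/3) = 5 + 3/7 = 38/7
2 + 1/(38/7) = 2 + 7/38 = 83/38
1 + 1/(83/38) = 1 + 38/83 = 121/83
1 + 1/(121/83) = 1 + 83/121 = 204/121
7 + 1/(204/121) = 7 + 121/204 = 1549/204

1549/204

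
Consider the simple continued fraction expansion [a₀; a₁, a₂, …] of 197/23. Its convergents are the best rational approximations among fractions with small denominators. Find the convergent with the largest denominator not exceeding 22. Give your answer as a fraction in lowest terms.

60/7

List convergents until the denominator exceeds the bound:
a_0 = 8: 8/1  (≤ bound)
a_1 = 1: 9/1  (≤ bound)
a_2 = 1: 17/2  (≤ bound)
a_3 = 3: 60/7  (≤ bound)
a_4 = 3: 197/23  (> 22, stop)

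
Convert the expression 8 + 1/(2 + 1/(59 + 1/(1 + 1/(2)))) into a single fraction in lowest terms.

3067/361

Compute successive convergents:
a_0 = 8: 8/1
a_1 = 2: 17/2
a_2 = 59: 1011/119
a_3 = 1: 1028/121
a_4 = 2: 3067/361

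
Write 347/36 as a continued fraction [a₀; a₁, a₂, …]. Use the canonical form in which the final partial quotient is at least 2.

⌊347/36⌋ = 9, remainder 23
⌊36/23⌋ = 1, remainder 13
⌊23/13⌋ = 1, remainder 10
⌊13/10⌋ = 1, remainder 3
⌊10/3⌋ = 3, remainder 1
⌊3/1⌋ = 3, remainder 0

[9; 1, 1, 1, 3, 3]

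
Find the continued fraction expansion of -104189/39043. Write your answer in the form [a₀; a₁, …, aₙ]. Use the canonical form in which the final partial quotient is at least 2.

[-3; 3, 58, 37, 6]

-104189 = -3·39043 + 12940, so a_0 = -3
39043 = 3·12940 + 223, so a_1 = 3
12940 = 58·223 + 6, so a_2 = 58
223 = 37·6 + 1, so a_3 = 37
6 = 6·1 + 0, so a_4 = 6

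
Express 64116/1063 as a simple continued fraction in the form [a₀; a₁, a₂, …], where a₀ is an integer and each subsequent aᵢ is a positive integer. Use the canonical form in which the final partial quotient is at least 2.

64116 ÷ 1063 → quotient 60, remainder 336
1063 ÷ 336 → quotient 3, remainder 55
336 ÷ 55 → quotient 6, remainder 6
55 ÷ 6 → quotient 9, remainder 1
6 ÷ 1 → quotient 6, remainder 0

[60; 3, 6, 9, 6]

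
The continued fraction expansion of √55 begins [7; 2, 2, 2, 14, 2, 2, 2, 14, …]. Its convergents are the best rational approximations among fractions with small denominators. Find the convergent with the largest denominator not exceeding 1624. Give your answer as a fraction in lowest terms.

6593/889

a_0 = 7: 7/1  (≤ bound)
a_1 = 2: 15/2  (≤ bound)
a_2 = 2: 37/5  (≤ bound)
a_3 = 2: 89/12  (≤ bound)
a_4 = 14: 1283/173  (≤ bound)
a_5 = 2: 2655/358  (≤ bound)
a_6 = 2: 6593/889  (≤ bound)
a_7 = 2: 15841/2136  (> 1624, stop)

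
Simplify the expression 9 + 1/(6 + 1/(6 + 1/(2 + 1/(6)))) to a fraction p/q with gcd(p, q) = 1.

4737/517

a_0 = 9: 9/1
a_1 = 6: 55/6
a_2 = 6: 339/37
a_3 = 2: 733/80
a_4 = 6: 4737/517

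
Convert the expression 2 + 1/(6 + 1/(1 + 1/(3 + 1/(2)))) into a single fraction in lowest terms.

131/61

Compute successive convergents:
a_0 = 2: 2/1
a_1 = 6: 13/6
a_2 = 1: 15/7
a_3 = 3: 58/27
a_4 = 2: 131/61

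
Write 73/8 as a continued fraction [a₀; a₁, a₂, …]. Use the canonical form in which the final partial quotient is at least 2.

⌊73/8⌋ = 9, remainder 1
⌊8/1⌋ = 8, remainder 0

[9; 8]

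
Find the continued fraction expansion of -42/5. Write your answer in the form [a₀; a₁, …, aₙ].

Apply division with remainder until the remainder is 0:
-42 = -9·5 + 3, so a_0 = -9
5 = 1·3 + 2, so a_1 = 1
3 = 1·2 + 1, so a_2 = 1
2 = 2·1 + 0, so a_3 = 2

[-9; 1, 1, 2]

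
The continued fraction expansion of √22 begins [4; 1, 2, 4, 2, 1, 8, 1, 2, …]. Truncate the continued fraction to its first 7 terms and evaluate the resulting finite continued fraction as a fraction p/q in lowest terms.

Work from the innermost term outward:
Start with 8.
1 + 1/(8/1) = 1 + 1/8 = 9/8
2 + 1/(9/8) = 2 + 8/9 = 26/9
4 + 1/(26/9) = 4 + 9/26 = 113/26
2 + 1/(113/26) = 2 + 26/113 = 252/113
1 + 1/(252/113) = 1 + 113/252 = 365/252
4 + 1/(365/252) = 4 + 252/365 = 1712/365

1712/365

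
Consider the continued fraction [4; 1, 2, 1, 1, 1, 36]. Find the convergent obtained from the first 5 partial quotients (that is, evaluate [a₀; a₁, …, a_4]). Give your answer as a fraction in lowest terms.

33/7

Start with 1.
1 + 1/(1/1) = 1 + 1/1 = 2/1
2 + 1/(2/1) = 2 + 1/2 = 5/2
1 + 1/(5/2) = 1 + 2/5 = 7/5
4 + 1/(7/5) = 4 + 5/7 = 33/7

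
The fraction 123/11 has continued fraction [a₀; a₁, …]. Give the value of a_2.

2

⌊123/11⌋ = 11, remainder 2
⌊11/2⌋ = 5, remainder 1
⌊2/1⌋ = 2, remainder 0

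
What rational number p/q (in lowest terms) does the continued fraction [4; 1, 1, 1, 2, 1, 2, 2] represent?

329/71

Start with 2.
2 + 1/(2/1) = 2 + 1/2 = 5/2
1 + 1/(5/2) = 1 + 2/5 = 7/5
2 + 1/(7/5) = 2 + 5/7 = 19/7
1 + 1/(19/7) = 1 + 7/19 = 26/19
1 + 1/(26/19) = 1 + 19/26 = 45/26
1 + 1/(45/26) = 1 + 26/45 = 71/45
4 + 1/(71/45) = 4 + 45/71 = 329/71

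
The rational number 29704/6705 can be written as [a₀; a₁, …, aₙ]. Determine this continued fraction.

29704 = 4·6705 + 2884, so a_0 = 4
6705 = 2·2884 + 937, so a_1 = 2
2884 = 3·937 + 73, so a_2 = 3
937 = 12·73 + 61, so a_3 = 12
73 = 1·61 + 12, so a_4 = 1
61 = 5·12 + 1, so a_5 = 5
12 = 12·1 + 0, so a_6 = 12

[4; 2, 3, 12, 1, 5, 12]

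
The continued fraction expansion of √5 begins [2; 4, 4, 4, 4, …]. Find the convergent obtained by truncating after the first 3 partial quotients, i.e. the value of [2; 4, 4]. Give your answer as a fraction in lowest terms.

38/17

Start with 4.
4 + 1/(4/1) = 4 + 1/4 = 17/4
2 + 1/(17/4) = 2 + 4/17 = 38/17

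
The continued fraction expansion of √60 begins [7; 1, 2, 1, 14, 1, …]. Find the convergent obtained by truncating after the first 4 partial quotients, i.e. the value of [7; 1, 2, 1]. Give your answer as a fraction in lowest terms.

31/4

a_0 = 7: 7/1
a_1 = 1: 8/1
a_2 = 2: 23/3
a_3 = 1: 31/4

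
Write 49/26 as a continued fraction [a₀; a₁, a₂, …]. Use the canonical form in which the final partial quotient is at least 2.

[1; 1, 7, 1, 2]

⌊49/26⌋ = 1, remainder 23
⌊26/23⌋ = 1, remainder 3
⌊23/3⌋ = 7, remainder 2
⌊3/2⌋ = 1, remainder 1
⌊2/1⌋ = 2, remainder 0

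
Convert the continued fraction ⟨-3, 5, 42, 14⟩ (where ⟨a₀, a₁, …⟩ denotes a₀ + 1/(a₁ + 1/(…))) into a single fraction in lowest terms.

-8288/2959

Start with 14.
42 + 1/(14/1) = 42 + 1/14 = 589/14
5 + 1/(589/14) = 5 + 14/589 = 2959/589
-3 + 1/(2959/589) = -3 + 589/2959 = -8288/2959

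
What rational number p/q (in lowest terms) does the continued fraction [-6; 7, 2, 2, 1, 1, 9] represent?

Build up convergents one term at a time:
a_0 = -6: -6/1
a_1 = 7: -41/7
a_2 = 2: -88/15
a_3 = 2: -217/37
a_4 = 1: -305/52
a_5 = 1: -522/89
a_6 = 9: -5003/853

-5003/853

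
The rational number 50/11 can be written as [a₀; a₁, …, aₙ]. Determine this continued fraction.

50 ÷ 11 → quotient 4, remainder 6
11 ÷ 6 → quotient 1, remainder 5
6 ÷ 5 → quotient 1, remainder 1
5 ÷ 1 → quotient 5, remainder 0

[4; 1, 1, 5]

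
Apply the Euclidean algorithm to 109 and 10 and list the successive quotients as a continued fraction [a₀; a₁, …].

[10; 1, 9]

109 ÷ 10 → quotient 10, remainder 9
10 ÷ 9 → quotient 1, remainder 1
9 ÷ 1 → quotient 9, remainder 0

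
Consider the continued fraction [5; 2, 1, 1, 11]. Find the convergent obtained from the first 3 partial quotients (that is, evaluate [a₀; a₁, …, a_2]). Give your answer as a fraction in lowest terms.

16/3

Build up convergents one term at a time:
a_0 = 5: 5/1
a_1 = 2: 11/2
a_2 = 1: 16/3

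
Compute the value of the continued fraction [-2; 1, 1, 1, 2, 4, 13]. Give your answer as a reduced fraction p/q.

-635/463

Use the convergent recurrence hₖ = aₖ·hₖ₋₁ + hₖ₋₂ (and likewise for the denominators kₖ):
a_0 = -2: -2/1
a_1 = 1: -1/1
a_2 = 1: -3/2
a_3 = 1: -4/3
a_4 = 2: -11/8
a_5 = 4: -48/35
a_6 = 13: -635/463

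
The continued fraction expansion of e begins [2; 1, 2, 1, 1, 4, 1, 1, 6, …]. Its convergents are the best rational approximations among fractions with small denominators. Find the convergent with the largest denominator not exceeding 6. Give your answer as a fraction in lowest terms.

a_0 = 2: 2/1  (≤ bound)
a_1 = 1: 3/1  (≤ bound)
a_2 = 2: 8/3  (≤ bound)
a_3 = 1: 11/4  (≤ bound)
a_4 = 1: 19/7  (> 6, stop)

11/4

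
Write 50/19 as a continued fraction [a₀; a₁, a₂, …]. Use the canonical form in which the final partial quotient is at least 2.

[2; 1, 1, 1, 2, 2]

Run the Euclidean algorithm, recording each quotient:
50 = 2·19 + 12, so a_0 = 2
19 = 1·12 + 7, so a_1 = 1
12 = 1·7 + 5, so a_2 = 1
7 = 1·5 + 2, so a_3 = 1
5 = 2·2 + 1, so a_4 = 2
2 = 2·1 + 0, so a_5 = 2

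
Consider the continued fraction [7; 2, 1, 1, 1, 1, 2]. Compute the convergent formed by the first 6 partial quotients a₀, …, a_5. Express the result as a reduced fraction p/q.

96/13

Collapse the nested fraction from the inside out:
Start with 1.
1 + 1/(1/1) = 1 + 1/1 = 2/1
1 + 1/(2/1) = 1 + 1/2 = 3/2
1 + 1/(3/2) = 1 + 2/3 = 5/3
2 + 1/(5/3) = 2 + 3/5 = 13/5
7 + 1/(13/5) = 7 + 5/13 = 96/13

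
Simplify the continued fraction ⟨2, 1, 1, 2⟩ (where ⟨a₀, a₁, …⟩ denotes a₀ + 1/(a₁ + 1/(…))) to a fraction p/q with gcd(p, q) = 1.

Work from the innermost term outward:
Start with 2.
1 + 1/(2/1) = 1 + 1/2 = 3/2
1 + 1/(3/2) = 1 + 2/3 = 5/3
2 + 1/(5/3) = 2 + 3/5 = 13/5

13/5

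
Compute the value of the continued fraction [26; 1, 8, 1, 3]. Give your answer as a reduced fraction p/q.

1049/39

Start with 3.
1 + 1/(3/1) = 1 + 1/3 = 4/3
8 + 1/(4/3) = 8 + 3/4 = 35/4
1 + 1/(35/4) = 1 + 4/35 = 39/35
26 + 1/(39/35) = 26 + 35/39 = 1049/39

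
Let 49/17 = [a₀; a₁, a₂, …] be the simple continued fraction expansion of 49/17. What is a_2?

Apply division with remainder until the remainder is 0:
⌊49/17⌋ = 2, remainder 15
⌊17/15⌋ = 1, remainder 2
⌊15/2⌋ = 7, remainder 1

7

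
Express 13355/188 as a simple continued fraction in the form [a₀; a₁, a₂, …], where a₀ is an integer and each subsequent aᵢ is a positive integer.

[71; 26, 1, 6]

⌊13355/188⌋ = 71, remainder 7
⌊188/7⌋ = 26, remainder 6
⌊7/6⌋ = 1, remainder 1
⌊6/1⌋ = 6, remainder 0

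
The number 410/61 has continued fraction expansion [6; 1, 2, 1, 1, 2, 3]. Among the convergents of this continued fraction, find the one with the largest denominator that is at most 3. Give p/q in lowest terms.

List convergents until the denominator exceeds the bound:
a_0 = 6: 6/1  (≤ bound)
a_1 = 1: 7/1  (≤ bound)
a_2 = 2: 20/3  (≤ bound)
a_3 = 1: 27/4  (> 3, stop)

20/3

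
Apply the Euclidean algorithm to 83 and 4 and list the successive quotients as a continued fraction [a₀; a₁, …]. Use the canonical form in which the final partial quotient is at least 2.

[20; 1, 3]

⌊83/4⌋ = 20, remainder 3
⌊4/3⌋ = 1, remainder 1
⌊3/1⌋ = 3, remainder 0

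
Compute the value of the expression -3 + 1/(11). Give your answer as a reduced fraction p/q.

a_0 = -3: -3/1
a_1 = 11: -32/11

-32/11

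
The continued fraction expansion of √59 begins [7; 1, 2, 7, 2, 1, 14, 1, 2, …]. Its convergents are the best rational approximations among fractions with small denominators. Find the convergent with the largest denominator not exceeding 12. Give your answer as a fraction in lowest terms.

23/3

a_0 = 7: 7/1  (≤ bound)
a_1 = 1: 8/1  (≤ bound)
a_2 = 2: 23/3  (≤ bound)
a_3 = 7: 169/22  (> 12, stop)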